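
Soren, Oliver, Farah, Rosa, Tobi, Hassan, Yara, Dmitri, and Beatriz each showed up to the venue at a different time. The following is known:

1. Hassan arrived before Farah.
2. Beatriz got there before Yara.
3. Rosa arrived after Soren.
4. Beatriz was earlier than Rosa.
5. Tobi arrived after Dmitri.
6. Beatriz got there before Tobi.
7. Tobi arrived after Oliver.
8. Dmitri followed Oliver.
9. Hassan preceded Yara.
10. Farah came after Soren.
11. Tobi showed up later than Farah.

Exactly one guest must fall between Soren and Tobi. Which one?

Tracing the constraints gives Soren → Farah → Tobi, so Farah sits after Soren and before Tobi.
No other guest is forced both after Soren and before Tobi.

Farah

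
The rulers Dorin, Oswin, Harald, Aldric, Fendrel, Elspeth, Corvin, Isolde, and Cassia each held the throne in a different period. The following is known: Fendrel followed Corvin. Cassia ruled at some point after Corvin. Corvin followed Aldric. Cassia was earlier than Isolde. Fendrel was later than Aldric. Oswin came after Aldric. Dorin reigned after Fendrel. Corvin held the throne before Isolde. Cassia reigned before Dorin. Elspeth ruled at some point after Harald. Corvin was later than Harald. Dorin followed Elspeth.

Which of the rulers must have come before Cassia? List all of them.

Directly stated before Cassia: Corvin.
Aldric reaches Cassia via Aldric → Corvin → Cassia.
Harald reaches Cassia via Harald → Corvin → Cassia.
No chain forces Fendrel (or any of the others) ahead of Cassia.

Aldric, Corvin, Harald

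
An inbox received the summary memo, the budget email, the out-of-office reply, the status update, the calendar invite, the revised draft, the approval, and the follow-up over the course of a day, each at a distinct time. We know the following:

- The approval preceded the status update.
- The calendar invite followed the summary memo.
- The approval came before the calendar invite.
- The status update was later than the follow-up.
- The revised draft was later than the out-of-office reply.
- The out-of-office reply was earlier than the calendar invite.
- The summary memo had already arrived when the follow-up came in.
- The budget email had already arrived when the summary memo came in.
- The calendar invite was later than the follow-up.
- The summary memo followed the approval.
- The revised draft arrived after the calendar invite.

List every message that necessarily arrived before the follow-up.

the approval, the budget email, the summary memo

Directly stated before the follow-up: the summary memo.
The approval reaches the follow-up via the approval → the summary memo → the follow-up.
The budget email reaches the follow-up via the budget email → the summary memo → the follow-up.
No chain forces the calendar invite (or any of the others) ahead of the follow-up.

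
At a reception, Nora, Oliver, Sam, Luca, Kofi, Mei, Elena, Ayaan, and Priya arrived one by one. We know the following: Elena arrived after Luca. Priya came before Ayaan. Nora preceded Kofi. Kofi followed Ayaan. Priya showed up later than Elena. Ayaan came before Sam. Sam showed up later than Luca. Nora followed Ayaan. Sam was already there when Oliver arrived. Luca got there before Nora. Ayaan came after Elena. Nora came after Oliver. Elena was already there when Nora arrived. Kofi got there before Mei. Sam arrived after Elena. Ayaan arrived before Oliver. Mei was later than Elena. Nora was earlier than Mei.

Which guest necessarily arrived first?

Luca

Luca has a chain of constraints placing them before every other guest, so Luca must be first.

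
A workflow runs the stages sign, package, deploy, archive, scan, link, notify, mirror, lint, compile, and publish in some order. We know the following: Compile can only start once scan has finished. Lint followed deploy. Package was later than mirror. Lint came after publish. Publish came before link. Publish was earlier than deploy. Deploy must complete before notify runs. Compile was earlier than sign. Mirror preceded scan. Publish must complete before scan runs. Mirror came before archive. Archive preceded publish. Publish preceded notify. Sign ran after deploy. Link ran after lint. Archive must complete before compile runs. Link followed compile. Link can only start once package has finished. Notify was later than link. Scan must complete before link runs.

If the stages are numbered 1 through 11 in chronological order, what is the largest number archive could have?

3

Archive must come before compile, deploy, link, lint, notify, publish, scan, and sign — 8 stages forced after it.
Everything else can be placed before archive in some valid order, so archive can sit as late as position 11 − 8 = 3.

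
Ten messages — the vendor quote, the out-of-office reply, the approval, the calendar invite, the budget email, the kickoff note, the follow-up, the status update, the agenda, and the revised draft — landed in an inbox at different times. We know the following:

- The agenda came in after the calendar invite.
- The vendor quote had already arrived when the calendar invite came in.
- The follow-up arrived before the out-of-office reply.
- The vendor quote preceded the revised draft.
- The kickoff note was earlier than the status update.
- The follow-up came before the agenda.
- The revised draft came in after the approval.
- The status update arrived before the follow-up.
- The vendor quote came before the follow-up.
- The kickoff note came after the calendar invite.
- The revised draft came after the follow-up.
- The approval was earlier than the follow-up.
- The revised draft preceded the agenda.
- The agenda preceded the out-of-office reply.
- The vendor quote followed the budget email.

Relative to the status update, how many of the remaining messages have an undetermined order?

Forced before the status update: the budget email, the calendar invite, the kickoff note, and the vendor quote; forced after the status update: the agenda, the follow-up, the out-of-office reply, and the revised draft.
That leaves the approval with no forced order relative to the status update — 1.

1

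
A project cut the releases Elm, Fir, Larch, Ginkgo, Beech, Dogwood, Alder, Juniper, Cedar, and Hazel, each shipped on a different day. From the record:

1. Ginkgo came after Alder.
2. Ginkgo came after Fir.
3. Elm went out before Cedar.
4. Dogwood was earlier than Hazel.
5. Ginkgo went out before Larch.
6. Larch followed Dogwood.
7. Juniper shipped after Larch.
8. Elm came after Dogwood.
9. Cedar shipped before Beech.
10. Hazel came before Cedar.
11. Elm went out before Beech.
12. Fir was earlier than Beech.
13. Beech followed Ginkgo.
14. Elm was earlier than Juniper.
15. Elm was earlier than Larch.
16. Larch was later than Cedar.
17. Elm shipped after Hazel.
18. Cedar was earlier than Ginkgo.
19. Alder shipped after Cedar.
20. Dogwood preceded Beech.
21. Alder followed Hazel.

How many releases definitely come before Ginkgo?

Directly stated before Ginkgo: Alder, Cedar, and Fir.
Dogwood reaches Ginkgo via Dogwood → Hazel → Cedar → Ginkgo.
Elm reaches Ginkgo via Elm → Cedar → Ginkgo.
Hazel reaches Ginkgo via Hazel → Cedar → Ginkgo.
No chain forces Juniper (or any of the others) ahead of Ginkgo.
That's Alder, Cedar, Dogwood, Elm, Fir, and Hazel — 6 in all.

6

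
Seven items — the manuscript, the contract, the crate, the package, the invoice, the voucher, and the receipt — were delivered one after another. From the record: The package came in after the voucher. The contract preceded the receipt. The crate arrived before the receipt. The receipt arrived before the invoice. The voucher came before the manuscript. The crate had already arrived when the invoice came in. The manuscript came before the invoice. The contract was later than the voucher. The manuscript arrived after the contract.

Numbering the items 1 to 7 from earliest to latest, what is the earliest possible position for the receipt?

4

The contract, the crate, and the voucher must all come before the receipt — 3 forced predecessors.
Nothing else is forced ahead of the receipt, so its earliest slot is position 3 + 1 = 4.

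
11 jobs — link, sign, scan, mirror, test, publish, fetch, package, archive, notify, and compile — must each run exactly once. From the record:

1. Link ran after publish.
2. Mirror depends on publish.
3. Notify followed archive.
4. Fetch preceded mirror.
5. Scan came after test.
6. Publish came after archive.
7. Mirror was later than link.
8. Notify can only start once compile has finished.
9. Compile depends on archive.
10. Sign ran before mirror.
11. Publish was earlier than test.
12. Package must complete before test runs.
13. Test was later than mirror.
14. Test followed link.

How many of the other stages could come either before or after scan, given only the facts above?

2

Forced before scan: archive, fetch, link, mirror, package, publish, sign, and test.
That leaves compile and notify with no forced order relative to scan — 2.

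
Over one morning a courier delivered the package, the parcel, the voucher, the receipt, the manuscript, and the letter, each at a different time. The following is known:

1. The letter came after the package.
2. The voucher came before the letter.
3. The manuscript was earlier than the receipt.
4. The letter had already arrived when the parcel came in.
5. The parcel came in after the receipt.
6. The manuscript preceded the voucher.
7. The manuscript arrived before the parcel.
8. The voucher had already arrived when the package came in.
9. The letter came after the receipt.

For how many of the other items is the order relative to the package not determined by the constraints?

1

Forced before the package: the manuscript and the voucher; forced after the package: the letter and the parcel.
That leaves the receipt with no forced order relative to the package — 1.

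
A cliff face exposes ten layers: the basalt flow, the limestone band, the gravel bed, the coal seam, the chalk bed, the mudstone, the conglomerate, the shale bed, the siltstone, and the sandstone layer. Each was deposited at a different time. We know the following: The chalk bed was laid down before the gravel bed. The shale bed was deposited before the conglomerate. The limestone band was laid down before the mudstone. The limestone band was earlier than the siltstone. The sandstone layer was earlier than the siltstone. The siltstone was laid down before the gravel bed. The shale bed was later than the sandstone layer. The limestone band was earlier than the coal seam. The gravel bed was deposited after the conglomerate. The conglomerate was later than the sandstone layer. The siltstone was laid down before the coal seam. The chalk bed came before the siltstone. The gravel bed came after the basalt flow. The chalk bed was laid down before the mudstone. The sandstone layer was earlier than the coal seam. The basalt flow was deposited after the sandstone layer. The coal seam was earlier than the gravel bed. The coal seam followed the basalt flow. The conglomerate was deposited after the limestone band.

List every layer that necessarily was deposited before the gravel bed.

the basalt flow, the chalk bed, the coal seam, the conglomerate, the limestone band, the sandstone layer, the shale bed, the siltstone

Directly stated before the gravel bed: the basalt flow, the chalk bed, the coal seam, the conglomerate, and the siltstone.
The limestone band reaches the gravel bed via the limestone band → the siltstone → the gravel bed.
The sandstone layer reaches the gravel bed via the sandstone layer → the siltstone → the gravel bed.
The shale bed reaches the gravel bed via the shale bed → the conglomerate → the gravel bed.
No chain forces the mudstone ahead of the gravel bed.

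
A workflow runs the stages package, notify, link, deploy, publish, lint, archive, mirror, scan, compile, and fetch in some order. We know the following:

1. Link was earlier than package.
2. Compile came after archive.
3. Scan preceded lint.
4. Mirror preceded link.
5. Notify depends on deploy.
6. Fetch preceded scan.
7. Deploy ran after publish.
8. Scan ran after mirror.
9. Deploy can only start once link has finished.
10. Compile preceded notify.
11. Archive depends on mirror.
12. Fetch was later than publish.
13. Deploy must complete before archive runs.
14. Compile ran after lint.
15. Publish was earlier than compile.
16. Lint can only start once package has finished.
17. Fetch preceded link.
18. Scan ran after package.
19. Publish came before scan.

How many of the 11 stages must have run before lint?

6

Directly stated before lint: package and scan.
Fetch reaches lint via fetch → scan → lint.
Link reaches lint via link → package → lint.
Mirror reaches lint via mirror → scan → lint.
Likewise publish reaches lint by chaining the stated constraints.
That's fetch, link, mirror, package, publish, and scan — 6 in all.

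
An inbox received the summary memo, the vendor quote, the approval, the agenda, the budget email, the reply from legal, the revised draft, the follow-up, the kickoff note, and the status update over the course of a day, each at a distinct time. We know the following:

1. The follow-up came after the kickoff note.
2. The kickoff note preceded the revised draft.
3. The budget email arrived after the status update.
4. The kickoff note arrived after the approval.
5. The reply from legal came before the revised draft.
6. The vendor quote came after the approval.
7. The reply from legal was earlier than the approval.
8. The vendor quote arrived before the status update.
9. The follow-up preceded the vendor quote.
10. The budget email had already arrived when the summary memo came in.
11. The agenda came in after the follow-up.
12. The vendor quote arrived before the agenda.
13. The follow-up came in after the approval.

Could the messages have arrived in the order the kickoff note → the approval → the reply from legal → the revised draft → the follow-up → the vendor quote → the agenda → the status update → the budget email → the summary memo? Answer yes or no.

no

The constraints require the reply from legal before the approval, but in the proposed sequence the approval appears ahead of the reply from legal. That one violation is enough.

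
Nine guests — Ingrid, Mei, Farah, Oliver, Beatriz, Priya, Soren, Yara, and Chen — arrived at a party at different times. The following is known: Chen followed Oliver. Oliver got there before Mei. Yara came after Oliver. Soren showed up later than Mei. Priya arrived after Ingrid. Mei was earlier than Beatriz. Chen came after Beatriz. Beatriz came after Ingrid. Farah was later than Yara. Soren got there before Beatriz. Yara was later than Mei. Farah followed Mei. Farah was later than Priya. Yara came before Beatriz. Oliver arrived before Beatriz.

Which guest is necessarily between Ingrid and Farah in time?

Tracing the constraints gives Ingrid → Priya → Farah, so Priya sits after Ingrid and before Farah.
No other guest is forced both after Ingrid and before Farah.

Priya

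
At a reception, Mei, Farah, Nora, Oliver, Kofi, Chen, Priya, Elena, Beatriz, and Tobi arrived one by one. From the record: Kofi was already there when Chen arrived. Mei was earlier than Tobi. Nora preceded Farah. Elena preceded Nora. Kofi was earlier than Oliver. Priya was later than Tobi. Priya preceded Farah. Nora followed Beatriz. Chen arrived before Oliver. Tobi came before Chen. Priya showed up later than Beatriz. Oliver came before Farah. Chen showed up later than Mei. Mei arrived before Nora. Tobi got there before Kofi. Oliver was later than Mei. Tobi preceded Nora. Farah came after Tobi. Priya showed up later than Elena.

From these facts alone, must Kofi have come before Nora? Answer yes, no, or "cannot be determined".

cannot be determined

No chain of stated constraints runs from Kofi to Nora, and none runs from Nora to Kofi either.
So the relative order of Kofi and Nora is not fixed by the given facts.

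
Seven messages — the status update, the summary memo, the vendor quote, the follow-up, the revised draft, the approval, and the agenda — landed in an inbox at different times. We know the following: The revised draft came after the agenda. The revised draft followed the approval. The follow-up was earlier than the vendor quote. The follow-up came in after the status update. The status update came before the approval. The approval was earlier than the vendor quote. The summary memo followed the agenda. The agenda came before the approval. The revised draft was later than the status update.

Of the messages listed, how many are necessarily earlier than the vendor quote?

Directly stated before the vendor quote: the approval and the follow-up.
The agenda reaches the vendor quote via the agenda → the approval → the vendor quote.
The status update reaches the vendor quote via the status update → the follow-up → the vendor quote.
No chain forces the revised draft (or any of the others) ahead of the vendor quote.
That's the agenda, the approval, the follow-up, and the status update — 4 in all.

4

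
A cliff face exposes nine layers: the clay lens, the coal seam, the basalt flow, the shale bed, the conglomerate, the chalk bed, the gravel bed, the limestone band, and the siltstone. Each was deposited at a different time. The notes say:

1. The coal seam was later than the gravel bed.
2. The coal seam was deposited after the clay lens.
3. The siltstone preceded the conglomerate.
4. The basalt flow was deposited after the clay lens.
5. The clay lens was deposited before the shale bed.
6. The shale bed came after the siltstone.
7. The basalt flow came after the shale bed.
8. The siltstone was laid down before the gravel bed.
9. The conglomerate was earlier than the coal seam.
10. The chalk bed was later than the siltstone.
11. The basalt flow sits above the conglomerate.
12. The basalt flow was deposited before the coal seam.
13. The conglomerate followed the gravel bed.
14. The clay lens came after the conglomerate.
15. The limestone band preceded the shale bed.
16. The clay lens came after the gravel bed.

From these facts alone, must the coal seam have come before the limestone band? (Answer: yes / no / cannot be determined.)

no

Tracing the constraints gives the limestone band → the shale bed → the basalt flow → the coal seam, so the limestone band must come before the coal seam.
That means the coal seam cannot be before the limestone band.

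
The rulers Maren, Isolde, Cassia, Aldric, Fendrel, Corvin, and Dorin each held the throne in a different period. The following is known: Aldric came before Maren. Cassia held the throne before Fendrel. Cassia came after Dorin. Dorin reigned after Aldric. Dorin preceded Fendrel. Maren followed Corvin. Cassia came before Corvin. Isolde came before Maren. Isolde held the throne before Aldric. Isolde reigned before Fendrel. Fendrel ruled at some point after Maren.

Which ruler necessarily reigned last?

Fendrel

Every other ruler has a chain of constraints placing them before Fendrel, so Fendrel is last.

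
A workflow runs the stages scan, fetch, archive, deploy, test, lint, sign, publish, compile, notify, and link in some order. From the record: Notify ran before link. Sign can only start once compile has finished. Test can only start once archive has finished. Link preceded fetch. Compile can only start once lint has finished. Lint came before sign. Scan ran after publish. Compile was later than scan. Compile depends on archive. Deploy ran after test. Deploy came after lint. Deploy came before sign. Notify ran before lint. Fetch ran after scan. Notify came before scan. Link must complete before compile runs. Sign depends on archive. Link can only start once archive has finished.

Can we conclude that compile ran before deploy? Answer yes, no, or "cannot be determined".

cannot be determined

No chain of stated constraints runs from compile to deploy, and none runs from deploy to compile either.
So the relative order of compile and deploy is not fixed by the given facts.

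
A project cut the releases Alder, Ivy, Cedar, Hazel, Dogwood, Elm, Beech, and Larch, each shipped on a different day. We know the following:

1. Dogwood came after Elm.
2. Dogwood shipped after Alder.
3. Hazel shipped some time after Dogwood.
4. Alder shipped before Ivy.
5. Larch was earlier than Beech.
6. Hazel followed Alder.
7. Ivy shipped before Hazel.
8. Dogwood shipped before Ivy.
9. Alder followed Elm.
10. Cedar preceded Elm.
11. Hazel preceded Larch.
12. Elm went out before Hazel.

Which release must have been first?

Cedar has a chain of constraints placing it before every other release, so Cedar must be first.

Cedar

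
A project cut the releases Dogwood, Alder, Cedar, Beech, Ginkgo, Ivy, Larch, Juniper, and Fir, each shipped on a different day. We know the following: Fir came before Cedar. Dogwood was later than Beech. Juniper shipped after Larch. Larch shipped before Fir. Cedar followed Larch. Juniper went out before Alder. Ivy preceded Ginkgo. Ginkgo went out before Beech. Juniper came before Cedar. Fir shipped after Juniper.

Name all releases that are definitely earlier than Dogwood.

Directly stated before Dogwood: Beech.
Ginkgo reaches Dogwood via Ginkgo → Beech → Dogwood.
Ivy reaches Dogwood via Ivy → Ginkgo → Beech → Dogwood.
No chain forces Cedar (or any of the others) ahead of Dogwood.

Beech, Ginkgo, Ivy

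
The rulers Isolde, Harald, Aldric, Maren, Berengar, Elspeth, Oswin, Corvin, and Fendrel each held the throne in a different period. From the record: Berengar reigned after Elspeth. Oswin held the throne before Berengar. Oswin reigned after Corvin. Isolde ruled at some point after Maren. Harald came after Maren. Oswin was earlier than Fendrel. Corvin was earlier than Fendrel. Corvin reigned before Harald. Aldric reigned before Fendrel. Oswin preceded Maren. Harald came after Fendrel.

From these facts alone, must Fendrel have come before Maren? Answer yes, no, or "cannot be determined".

No chain of stated constraints runs from Fendrel to Maren, and none runs from Maren to Fendrel either.
So the relative order of Fendrel and Maren is not fixed by the given facts.

cannot be determined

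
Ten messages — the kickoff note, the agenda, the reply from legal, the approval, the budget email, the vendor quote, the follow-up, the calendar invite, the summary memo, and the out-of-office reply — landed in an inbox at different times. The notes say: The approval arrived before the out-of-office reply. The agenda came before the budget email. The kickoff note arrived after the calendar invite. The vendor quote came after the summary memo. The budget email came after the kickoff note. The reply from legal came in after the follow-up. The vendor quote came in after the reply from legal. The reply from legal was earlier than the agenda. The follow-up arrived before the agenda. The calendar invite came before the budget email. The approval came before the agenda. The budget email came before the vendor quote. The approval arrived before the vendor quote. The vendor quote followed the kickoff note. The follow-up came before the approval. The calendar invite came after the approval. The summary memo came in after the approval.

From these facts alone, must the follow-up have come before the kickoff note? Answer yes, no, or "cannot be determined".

Chain the constraints: the follow-up → the approval → the calendar invite → the kickoff note. Each link is directly stated, so the follow-up comes before the kickoff note.

yes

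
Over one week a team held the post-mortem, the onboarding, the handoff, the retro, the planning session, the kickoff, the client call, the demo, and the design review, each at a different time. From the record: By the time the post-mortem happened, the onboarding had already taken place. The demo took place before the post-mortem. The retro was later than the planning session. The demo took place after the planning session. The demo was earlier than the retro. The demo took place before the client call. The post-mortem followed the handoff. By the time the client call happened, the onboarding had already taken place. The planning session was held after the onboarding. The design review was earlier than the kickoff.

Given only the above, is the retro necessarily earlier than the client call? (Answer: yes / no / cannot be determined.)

cannot be determined

No chain of stated constraints runs from the retro to the client call, and none runs from the client call to the retro either.
So the relative order of the retro and the client call is not fixed by the given facts.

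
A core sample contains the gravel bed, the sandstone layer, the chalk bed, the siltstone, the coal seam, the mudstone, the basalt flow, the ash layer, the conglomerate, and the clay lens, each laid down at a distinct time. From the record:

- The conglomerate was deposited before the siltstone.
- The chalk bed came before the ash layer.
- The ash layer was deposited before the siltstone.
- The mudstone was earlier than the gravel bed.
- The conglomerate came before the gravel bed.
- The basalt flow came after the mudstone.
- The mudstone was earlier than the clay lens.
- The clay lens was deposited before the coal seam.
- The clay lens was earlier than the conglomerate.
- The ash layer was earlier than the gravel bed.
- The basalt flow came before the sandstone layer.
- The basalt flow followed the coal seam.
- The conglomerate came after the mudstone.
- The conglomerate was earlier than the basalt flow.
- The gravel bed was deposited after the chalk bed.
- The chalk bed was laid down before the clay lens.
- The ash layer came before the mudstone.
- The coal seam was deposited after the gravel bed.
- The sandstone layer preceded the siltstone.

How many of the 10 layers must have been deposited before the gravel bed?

5

Directly stated before the gravel bed: the ash layer, the chalk bed, the conglomerate, and the mudstone.
The clay lens reaches the gravel bed via the clay lens → the conglomerate → the gravel bed.
No chain forces the basalt flow (or any of the others) ahead of the gravel bed.
That's the ash layer, the chalk bed, the clay lens, the conglomerate, and the mudstone — 5 in all.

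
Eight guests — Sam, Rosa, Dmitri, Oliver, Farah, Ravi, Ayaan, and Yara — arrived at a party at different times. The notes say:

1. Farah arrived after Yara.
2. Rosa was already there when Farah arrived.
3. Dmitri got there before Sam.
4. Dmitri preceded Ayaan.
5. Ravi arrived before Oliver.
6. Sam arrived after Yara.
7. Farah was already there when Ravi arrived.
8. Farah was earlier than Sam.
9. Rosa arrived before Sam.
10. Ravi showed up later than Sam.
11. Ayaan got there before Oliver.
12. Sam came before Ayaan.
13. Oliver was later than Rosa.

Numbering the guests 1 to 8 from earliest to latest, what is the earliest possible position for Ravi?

6

Dmitri, Farah, Rosa, Sam, and Yara must all come before Ravi — 5 forced predecessors.
Nothing else is forced ahead of Ravi, so their earliest slot is position 5 + 1 = 6.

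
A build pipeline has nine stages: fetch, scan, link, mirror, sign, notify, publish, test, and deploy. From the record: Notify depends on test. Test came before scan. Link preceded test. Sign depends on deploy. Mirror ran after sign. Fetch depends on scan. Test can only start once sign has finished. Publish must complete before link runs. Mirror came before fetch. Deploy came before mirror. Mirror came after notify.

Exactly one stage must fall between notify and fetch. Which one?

Tracing the constraints gives notify → mirror → fetch, so mirror sits after notify and before fetch.
No other stage is forced both after notify and before fetch.

mirror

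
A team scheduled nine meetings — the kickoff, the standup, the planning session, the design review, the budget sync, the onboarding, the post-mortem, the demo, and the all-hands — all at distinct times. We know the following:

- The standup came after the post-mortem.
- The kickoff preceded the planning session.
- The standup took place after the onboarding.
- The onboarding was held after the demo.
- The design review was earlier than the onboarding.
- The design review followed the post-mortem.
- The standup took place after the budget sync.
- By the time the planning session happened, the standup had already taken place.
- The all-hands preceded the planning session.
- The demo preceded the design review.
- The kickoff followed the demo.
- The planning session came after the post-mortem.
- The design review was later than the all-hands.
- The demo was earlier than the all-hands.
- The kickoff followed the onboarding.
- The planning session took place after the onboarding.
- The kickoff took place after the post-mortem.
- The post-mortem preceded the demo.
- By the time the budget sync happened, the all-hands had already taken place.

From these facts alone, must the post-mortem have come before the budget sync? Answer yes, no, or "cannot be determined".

Chain the constraints: the post-mortem → the demo → the all-hands → the budget sync. Each link is directly stated, so the post-mortem comes before the budget sync.

yes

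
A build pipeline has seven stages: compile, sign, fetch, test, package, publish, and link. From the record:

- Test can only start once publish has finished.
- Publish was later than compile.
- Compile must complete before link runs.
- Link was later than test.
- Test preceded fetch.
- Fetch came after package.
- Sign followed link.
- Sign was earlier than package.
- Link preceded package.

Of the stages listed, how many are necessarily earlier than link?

3

Directly stated before link: compile and test.
Publish reaches link via publish → test → link.
No chain forces sign (or any of the others) ahead of link.
That's compile, publish, and test — 3 in all.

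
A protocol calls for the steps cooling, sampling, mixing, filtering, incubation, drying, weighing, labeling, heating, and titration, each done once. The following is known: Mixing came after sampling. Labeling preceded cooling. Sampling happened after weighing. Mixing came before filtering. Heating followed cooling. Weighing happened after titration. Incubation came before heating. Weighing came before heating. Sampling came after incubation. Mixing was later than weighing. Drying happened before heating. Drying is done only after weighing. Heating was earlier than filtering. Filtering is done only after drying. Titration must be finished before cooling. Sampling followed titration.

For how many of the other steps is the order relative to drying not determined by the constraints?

5

Forced before drying: titration and weighing; forced after drying: filtering and heating.
That leaves cooling, incubation, labeling, mixing, and sampling with no forced order relative to drying — 5.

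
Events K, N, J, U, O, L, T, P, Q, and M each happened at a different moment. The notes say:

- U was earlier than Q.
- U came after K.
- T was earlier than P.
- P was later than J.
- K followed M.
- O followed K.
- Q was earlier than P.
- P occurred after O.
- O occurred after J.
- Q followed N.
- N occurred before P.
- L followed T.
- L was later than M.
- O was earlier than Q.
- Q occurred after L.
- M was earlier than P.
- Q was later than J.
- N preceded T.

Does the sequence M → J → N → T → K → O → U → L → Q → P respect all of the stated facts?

Check each stated constraint against the proposed order — e.g. J is ahead of P; M is ahead of P. Every pair is in the required order; nothing is violated.

yes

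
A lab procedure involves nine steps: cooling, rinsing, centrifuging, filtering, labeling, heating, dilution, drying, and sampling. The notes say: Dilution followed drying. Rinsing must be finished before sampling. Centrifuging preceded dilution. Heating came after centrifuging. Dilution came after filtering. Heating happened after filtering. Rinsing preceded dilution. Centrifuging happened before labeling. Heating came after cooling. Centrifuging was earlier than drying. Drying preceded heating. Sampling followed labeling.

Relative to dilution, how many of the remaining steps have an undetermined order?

4

Forced before dilution: centrifuging, drying, filtering, and rinsing.
That leaves cooling, heating, labeling, and sampling with no forced order relative to dilution — 4.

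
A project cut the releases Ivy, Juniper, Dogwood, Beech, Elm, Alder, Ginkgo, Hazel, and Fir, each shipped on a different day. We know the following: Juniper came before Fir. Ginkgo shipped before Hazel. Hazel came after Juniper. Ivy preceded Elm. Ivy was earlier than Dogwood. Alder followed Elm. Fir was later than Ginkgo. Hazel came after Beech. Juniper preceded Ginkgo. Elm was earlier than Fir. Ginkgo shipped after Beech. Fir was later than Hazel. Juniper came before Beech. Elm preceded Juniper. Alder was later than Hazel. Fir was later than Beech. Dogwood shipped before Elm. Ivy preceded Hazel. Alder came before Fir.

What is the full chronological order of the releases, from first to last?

The constraints fix every adjacent pair, so only one ordering works:
Ivy → Dogwood → Elm → Juniper → Beech → Ginkgo → Hazel → Alder → Fir.

Ivy, Dogwood, Elm, Juniper, Beech, Ginkgo, Hazel, Alder, Fir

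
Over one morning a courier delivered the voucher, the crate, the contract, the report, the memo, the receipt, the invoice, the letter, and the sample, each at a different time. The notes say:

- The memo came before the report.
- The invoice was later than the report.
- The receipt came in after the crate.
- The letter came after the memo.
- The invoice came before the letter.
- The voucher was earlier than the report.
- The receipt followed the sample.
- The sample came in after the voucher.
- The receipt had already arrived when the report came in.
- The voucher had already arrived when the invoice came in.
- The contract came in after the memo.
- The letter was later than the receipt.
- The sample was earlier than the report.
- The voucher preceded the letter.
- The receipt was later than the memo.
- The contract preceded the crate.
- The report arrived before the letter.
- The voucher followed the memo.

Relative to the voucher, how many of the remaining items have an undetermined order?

2

Forced before the voucher: the memo; forced after the voucher: the invoice, the letter, the receipt, the report, and the sample.
That leaves the contract and the crate with no forced order relative to the voucher — 2.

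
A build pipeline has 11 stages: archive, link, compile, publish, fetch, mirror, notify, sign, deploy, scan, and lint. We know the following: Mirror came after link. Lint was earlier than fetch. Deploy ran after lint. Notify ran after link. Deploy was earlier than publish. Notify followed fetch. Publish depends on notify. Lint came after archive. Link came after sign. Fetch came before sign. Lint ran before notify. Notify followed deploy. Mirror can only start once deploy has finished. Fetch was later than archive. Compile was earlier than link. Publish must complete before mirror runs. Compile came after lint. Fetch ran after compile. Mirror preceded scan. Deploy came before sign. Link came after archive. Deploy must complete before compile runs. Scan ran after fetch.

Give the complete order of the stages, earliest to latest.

The constraints fix every adjacent pair, so only one ordering works:
archive → lint → deploy → compile → fetch → sign → link → notify → publish → mirror → scan.

archive, lint, deploy, compile, fetch, sign, link, notify, publish, mirror, scan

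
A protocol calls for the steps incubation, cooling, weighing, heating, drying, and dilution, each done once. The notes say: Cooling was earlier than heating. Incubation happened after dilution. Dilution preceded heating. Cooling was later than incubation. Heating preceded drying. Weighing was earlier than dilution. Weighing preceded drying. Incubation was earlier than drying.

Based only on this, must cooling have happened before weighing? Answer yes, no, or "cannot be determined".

Tracing the constraints gives weighing → dilution → incubation → cooling, so weighing must come before cooling.
That means cooling cannot be before weighing.

no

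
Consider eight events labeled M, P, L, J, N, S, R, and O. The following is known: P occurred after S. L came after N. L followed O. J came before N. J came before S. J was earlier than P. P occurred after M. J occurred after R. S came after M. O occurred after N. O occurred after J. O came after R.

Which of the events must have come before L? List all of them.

Directly stated before L: N and O.
J reaches L via J → O → L.
R reaches L via R → O → L.
No chain forces M (or any of the others) ahead of L.

J, N, O, R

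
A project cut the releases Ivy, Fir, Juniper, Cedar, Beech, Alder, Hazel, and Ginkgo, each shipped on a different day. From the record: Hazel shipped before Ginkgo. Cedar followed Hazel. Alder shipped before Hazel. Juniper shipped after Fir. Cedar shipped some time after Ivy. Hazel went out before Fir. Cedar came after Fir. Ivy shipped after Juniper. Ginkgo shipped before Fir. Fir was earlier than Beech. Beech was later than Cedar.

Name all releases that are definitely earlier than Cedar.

Alder, Fir, Ginkgo, Hazel, Ivy, Juniper

Directly stated before Cedar: Fir, Hazel, and Ivy.
Alder reaches Cedar via Alder → Hazel → Cedar.
Ginkgo reaches Cedar via Ginkgo → Fir → Cedar.
Juniper reaches Cedar via Juniper → Ivy → Cedar.
No chain forces Beech ahead of Cedar.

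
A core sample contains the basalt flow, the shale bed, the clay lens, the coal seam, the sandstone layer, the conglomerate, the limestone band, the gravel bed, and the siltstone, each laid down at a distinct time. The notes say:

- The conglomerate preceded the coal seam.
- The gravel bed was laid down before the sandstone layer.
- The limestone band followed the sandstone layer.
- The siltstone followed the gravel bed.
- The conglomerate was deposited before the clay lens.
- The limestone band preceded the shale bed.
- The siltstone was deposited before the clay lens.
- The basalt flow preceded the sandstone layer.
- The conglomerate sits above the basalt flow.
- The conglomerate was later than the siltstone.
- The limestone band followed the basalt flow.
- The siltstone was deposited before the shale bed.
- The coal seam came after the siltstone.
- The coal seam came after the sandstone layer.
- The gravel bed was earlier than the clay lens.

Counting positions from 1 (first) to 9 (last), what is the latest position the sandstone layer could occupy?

The sandstone layer must come before the coal seam, the limestone band, and the shale bed — 3 layers forced after it.
Everything else can be placed before the sandstone layer in some valid order, so the sandstone layer can sit as late as position 9 − 3 = 6.

6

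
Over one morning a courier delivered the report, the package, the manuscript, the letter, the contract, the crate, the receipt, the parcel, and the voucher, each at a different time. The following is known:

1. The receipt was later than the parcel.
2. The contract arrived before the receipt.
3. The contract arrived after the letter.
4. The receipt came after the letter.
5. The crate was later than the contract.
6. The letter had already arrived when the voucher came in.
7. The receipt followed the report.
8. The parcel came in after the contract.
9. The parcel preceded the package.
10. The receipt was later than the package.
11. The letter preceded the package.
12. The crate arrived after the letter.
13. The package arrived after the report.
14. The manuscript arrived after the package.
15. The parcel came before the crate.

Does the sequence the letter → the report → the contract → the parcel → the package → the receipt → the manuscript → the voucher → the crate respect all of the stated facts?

Check each stated constraint against the proposed order — e.g. the letter is ahead of the voucher; the letter is ahead of the crate. Every pair is in the required order; nothing is violated.

yes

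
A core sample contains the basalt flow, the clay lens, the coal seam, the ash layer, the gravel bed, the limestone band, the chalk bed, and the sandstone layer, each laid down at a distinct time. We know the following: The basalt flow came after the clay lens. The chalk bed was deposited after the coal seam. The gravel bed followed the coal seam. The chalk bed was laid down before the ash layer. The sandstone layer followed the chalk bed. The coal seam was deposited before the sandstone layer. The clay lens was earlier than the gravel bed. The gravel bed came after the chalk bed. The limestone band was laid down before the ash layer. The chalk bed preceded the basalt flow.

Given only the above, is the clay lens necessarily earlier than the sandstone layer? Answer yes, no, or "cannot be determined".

cannot be determined

No chain of stated constraints runs from the clay lens to the sandstone layer, and none runs from the sandstone layer to the clay lens either.
So the relative order of the clay lens and the sandstone layer is not fixed by the given facts.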